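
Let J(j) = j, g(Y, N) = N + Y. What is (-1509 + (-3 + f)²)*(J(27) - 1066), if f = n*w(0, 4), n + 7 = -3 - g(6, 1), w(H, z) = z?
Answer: -3669748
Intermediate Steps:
n = -17 (n = -7 + (-3 - (1 + 6)) = -7 + (-3 - 1*7) = -7 + (-3 - 7) = -7 - 10 = -17)
f = -68 (f = -17*4 = -68)
(-1509 + (-3 + f)²)*(J(27) - 1066) = (-1509 + (-3 - 68)²)*(27 - 1066) = (-1509 + (-71)²)*(-1039) = (-1509 + 5041)*(-1039) = 3532*(-1039) = -3669748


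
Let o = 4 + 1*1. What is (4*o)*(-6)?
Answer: -120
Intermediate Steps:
o = 5 (o = 4 + 1 = 5)
(4*o)*(-6) = (4*5)*(-6) = 20*(-6) = -120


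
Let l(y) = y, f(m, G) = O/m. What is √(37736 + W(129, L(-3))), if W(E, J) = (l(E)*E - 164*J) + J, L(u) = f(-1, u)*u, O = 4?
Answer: √52421 ≈ 228.96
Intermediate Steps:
f(m, G) = 4/m
L(u) = -4*u (L(u) = (4/(-1))*u = (4*(-1))*u = -4*u)
W(E, J) = E² - 163*J (W(E, J) = (E*E - 164*J) + J = (E² - 164*J) + J = E² - 163*J)
√(37736 + W(129, L(-3))) = √(37736 + (129² - (-652)*(-3))) = √(37736 + (16641 - 163*12)) = √(37736 + (16641 - 1956)) = √(37736 + 14685) = √52421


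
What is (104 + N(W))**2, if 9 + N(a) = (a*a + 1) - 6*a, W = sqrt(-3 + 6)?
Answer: 9909 - 1188*sqrt(3) ≈ 7851.3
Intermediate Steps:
W = sqrt(3) ≈ 1.7320
N(a) = -8 + a**2 - 6*a (N(a) = -9 + ((a*a + 1) - 6*a) = -9 + ((a**2 + 1) - 6*a) = -9 + ((1 + a**2) - 6*a) = -9 + (1 + a**2 - 6*a) = -8 + a**2 - 6*a)
(104 + N(W))**2 = (104 + (-8 + (sqrt(3))**2 - 6*sqrt(3)))**2 = (104 + (-8 + 3 - 6*sqrt(3)))**2 = (104 + (-5 - 6*sqrt(3)))**2 = (99 - 6*sqrt(3))**2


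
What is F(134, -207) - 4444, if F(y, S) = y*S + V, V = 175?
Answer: -32007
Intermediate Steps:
F(y, S) = 175 + S*y (F(y, S) = y*S + 175 = S*y + 175 = 175 + S*y)
F(134, -207) - 4444 = (175 - 207*134) - 4444 = (175 - 27738) - 4444 = -27563 - 4444 = -32007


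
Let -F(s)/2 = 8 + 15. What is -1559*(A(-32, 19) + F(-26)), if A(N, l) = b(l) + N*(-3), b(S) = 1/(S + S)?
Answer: -2963659/38 ≈ -77991.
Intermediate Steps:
b(S) = 1/(2*S)
F(s) = -46 (F(s) = -2*(8 + 15) = -2*23 = -46)
A(N, l) = 1/(2*l) - 3*N (A(N, l) = 1/(2*l) + N*(-3) = 1/(2*l) - 3*N)
-1559*(A(-32, 19) + F(-26)) = -1559*(((½)/19 - 3*(-32)) - 46) = -1559*(((½)*(1/19) + 96) - 46) = -1559*((1/38 + 96) - 46) = -1559*(3649/38 - 46) = -1559*1901/38 = -2963659/38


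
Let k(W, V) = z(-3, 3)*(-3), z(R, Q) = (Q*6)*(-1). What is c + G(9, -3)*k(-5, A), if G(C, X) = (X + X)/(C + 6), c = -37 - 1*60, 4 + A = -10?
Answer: -593/5 ≈ -118.60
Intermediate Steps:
A = -14 (A = -4 - 10 = -14)
z(R, Q) = -6*Q (z(R, Q) = (6*Q)*(-1) = -6*Q)
k(W, V) = 54 (k(W, V) = -6*3*(-3) = -18*(-3) = 54)
c = -97 (c = -37 - 60 = -97)
G(C, X) = 2*X/(6 + C) (G(C, X) = (2*X)/(6 + C) = 2*X/(6 + C))
c + G(9, -3)*k(-5, A) = -97 + (2*(-3)/(6 + 9))*54 = -97 + (2*(-3)/15)*54 = -97 + (2*(-3)*(1/15))*54 = -97 - 2/5*54 = -97 - 108/5 = -593/5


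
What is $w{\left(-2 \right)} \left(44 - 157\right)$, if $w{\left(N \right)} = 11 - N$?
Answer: $-1469$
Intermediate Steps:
$w{\left(-2 \right)} \left(44 - 157\right) = \left(11 - -2\right) \left(44 - 157\right) = \left(11 + 2\right) \left(-113\right) = 13 \left(-113\right) = -1469$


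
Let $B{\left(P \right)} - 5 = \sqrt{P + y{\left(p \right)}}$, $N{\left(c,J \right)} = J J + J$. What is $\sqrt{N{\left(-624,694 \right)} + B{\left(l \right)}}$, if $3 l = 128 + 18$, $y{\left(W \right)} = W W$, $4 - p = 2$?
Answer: $\frac{\sqrt{4341015 + 3 \sqrt{474}}}{3} \approx 694.51$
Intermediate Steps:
$p = 2$ ($p = 4 - 2 = 2$)
$y{\left(W \right)} = W^{2}$
$l = \frac{146}{3}$ ($l = \frac{128 + 18}{3} = \frac{1}{3} \cdot 146 = \frac{146}{3} \approx 48.667$)
$N{\left(c,J \right)} = J + J^{2}$ ($N{\left(c,J \right)} = J^{2} + J = J + J^{2}$)
$B{\left(P \right)} = 5 + \sqrt{4 + P}$ ($B{\left(P \right)} = 5 + \sqrt{P + 2^{2}} = 5 + \sqrt{P + 4} = 5 + \sqrt{4 + P}$)
$\sqrt{N{\left(-624,694 \right)} + B{\left(l \right)}} = \sqrt{694 \left(1 + 694\right) + \left(5 + \sqrt{4 + \frac{146}{3}}\right)} = \sqrt{694 \cdot 695 + \left(5 + \sqrt{\frac{158}{3}}\right)} = \sqrt{482330 + \left(5 + \frac{\sqrt{474}}{3}\right)} = \sqrt{482335 + \frac{\sqrt{474}}{3}}$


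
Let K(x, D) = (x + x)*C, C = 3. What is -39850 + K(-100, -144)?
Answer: -40450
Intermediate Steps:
K(x, D) = 6*x (K(x, D) = (x + x)*3 = (2*x)*3 = 6*x)
-39850 + K(-100, -144) = -39850 + 6*(-100) = -39850 - 600 = -40450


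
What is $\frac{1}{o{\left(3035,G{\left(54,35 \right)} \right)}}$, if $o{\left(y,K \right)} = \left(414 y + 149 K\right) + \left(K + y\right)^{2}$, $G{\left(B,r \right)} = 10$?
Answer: $\frac{1}{10530005} \approx 9.4967 \cdot 10^{-8}$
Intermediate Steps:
$o{\left(y,K \right)} = \left(K + y\right)^{2} + 149 K + 414 y$ ($o{\left(y,K \right)} = \left(149 K + 414 y\right) + \left(K + y\right)^{2} = \left(K + y\right)^{2} + 149 K + 414 y$)
$\frac{1}{o{\left(3035,G{\left(54,35 \right)} \right)}} = \frac{1}{\left(10 + 3035\right)^{2} + 149 \cdot 10 + 414 \cdot 3035} = \frac{1}{3045^{2} + 1490 + 1256490} = \frac{1}{9272025 + 1490 + 1256490} = \frac{1}{10530005}$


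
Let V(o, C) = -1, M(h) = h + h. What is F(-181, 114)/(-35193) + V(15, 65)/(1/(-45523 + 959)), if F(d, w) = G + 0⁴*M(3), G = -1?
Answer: 1568340853/35193 ≈ 44564.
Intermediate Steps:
M(h) = 2*h
F(d, w) = -1 (F(d, w) = -1 + 0⁴*(2*3) = -1 + 0*6 = -1 + 0 = -1)
F(-181, 114)/(-35193) + V(15, 65)/(1/(-45523 + 959)) = -1/(-35193) - 1/(1/(-45523 + 959)) = -1*(-1/35193) - 1/(1/(-44564)) = 1/35193 - 1/(-1/44564) = 1/35193 - 1*(-44564) = 1/35193 + 44564 = 1568340853/35193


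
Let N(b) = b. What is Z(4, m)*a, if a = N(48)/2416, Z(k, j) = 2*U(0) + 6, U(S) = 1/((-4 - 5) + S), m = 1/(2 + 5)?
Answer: 52/453 ≈ 0.11479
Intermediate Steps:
m = ⅐ (m = 1/7 = ⅐ ≈ 0.14286)
U(S) = 1/(-9 + S)
Z(k, j) = 52/9 (Z(k, j) = 2/(-9 + 0) + 6 = 2/(-9) + 6 = 2*(-⅑) + 6 = -2/9 + 6 = 52/9)
a = 3/151 (a = 48/2416 = 48*(1/2416) = 3/151 ≈ 0.019868)
Z(4, m)*a = (52/9)*(3/151) = 52/453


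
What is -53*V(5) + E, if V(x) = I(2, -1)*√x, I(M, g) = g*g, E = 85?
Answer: 85 - 53*√5 ≈ -33.512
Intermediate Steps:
I(M, g) = g²
V(x) = √x (V(x) = (-1)²*√x = 1*√x = √x)
-53*V(5) + E = -53*√5 + 85 = 85 - 53*√5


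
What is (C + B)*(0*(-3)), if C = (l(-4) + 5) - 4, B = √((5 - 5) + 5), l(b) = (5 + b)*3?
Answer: 0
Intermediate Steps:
l(b) = 15 + 3*b
B = √5 (B = √(0 + 5) = √5 ≈ 2.2361)
C = 4 (C = ((15 + 3*(-4)) + 5) - 4 = ((15 - 12) + 5) - 4 = (3 + 5) - 4 = 8 - 4 = 4)
(C + B)*(0*(-3)) = (4 + √5)*(0*(-3)) = (4 + √5)*0 = 0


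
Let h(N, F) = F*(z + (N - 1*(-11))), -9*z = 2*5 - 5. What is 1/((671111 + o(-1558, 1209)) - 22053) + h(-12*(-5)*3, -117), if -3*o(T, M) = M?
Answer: -14453330709/648655 ≈ -22282.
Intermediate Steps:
o(T, M) = -M/3
z = -5/9 (z = -(2*5 - 5)/9 = -(10 - 5)/9 = -⅑*5 = -5/9 ≈ -0.55556)
h(N, F) = F*(94/9 + N) (h(N, F) = F*(-5/9 + (N - 1*(-11))) = F*(-5/9 + (N + 11)) = F*(-5/9 + (11 + N)) = F*(94/9 + N))
1/((671111 + o(-1558, 1209)) - 22053) + h(-12*(-5)*3, -117) = 1/((671111 - ⅓*1209) - 22053) + (⅑)*(-117)*(94 + 9*(-12*(-5)*3)) = 1/((671111 - 403) - 22053) + (⅑)*(-117)*(94 + 9*(60*3)) = 1/(670708 - 22053) + (⅑)*(-117)*(94 + 9*180) = 1/648655 + (⅑)*(-117)*(94 + 1620) = 1/648655 + (⅑)*(-117)*1714 = 1/648655 - 22282 = -14453330709/648655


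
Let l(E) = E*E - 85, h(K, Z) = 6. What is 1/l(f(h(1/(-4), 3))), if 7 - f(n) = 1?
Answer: -1/49 ≈ -0.020408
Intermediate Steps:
f(n) = 6 (f(n) = 7 - 1*1 = 7 - 1 = 6)
l(E) = -85 + E**2 (l(E) = E**2 - 85 = -85 + E**2)
1/l(f(h(1/(-4), 3))) = 1/(-85 + 6**2) = 1/(-85 + 36) = 1/(-49) = -1/49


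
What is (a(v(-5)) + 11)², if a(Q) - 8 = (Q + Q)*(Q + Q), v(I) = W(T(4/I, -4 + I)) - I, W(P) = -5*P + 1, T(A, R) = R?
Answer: 108638929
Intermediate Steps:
W(P) = 1 - 5*P
v(I) = 21 - 6*I (v(I) = (1 - 5*(-4 + I)) - I = (1 + (20 - 5*I)) - I = (21 - 5*I) - I = 21 - 6*I)
a(Q) = 8 + 4*Q² (a(Q) = 8 + (Q + Q)*(Q + Q) = 8 + (2*Q)*(2*Q) = 8 + 4*Q²)
(a(v(-5)) + 11)² = ((8 + 4*(21 - 6*(-5))²) + 11)² = ((8 + 4*(21 + 30)²) + 11)² = ((8 + 4*51²) + 11)² = ((8 + 4*2601) + 11)² = ((8 + 10404) + 11)² = (10412 + 11)² = 10423² = 108638929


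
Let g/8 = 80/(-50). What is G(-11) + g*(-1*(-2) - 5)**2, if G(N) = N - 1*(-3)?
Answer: -616/5 ≈ -123.20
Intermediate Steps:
G(N) = 3 + N (G(N) = N + 3 = 3 + N)
g = -64/5 (g = 8*(80/(-50)) = 8*(80*(-1/50)) = 8*(-8/5) = -64/5 ≈ -12.800)
G(-11) + g*(-1*(-2) - 5)**2 = (3 - 11) - 64*(-1*(-2) - 5)**2/5 = -8 - 64*(2 - 5)**2/5 = -8 - 64/5*(-3)**2 = -8 - 64/5*9 = -8 - 576/5 = -616/5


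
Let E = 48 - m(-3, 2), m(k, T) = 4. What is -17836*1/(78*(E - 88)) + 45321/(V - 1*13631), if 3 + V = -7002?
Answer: 185771/61908 ≈ 3.0008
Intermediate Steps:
V = -7005 (V = -3 - 7002 = -7005)
E = 44 (E = 48 - 1*4 = 48 - 4 = 44)
-17836*1/(78*(E - 88)) + 45321/(V - 1*13631) = -17836*1/(78*(44 - 88)) + 45321/(-7005 - 1*13631) = -17836/(78*(-44)) + 45321/(-7005 - 13631) = -17836/(-3432) + 45321/(-20636) = -17836*(-1/3432) + 45321*(-1/20636) = 343/66 - 45321/20636 = 185771/61908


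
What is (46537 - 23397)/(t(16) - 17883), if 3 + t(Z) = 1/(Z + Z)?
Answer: -56960/44027 ≈ -1.2938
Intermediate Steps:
t(Z) = -3 + 1/(2*Z) (t(Z) = -3 + 1/(Z + Z) = -3 + 1/(2*Z))
(46537 - 23397)/(t(16) - 17883) = (46537 - 23397)/((-3 + (½)/16) - 17883) = 23140/((-3 + (½)*(1/16)) - 17883) = 23140/((-3 + 1/32) - 17883) = 23140/(-95/32 - 17883) = 23140/(-572351/32) = 23140*(-32/572351) = -56960/44027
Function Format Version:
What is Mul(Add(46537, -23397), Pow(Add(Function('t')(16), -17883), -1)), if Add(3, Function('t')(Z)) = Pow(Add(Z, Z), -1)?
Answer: Rational(-56960, 44027) ≈ -1.2938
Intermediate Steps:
Function('t')(Z) = Add(-3, Mul(Rational(1, 2), Pow(Z, -1))) (Function('t')(Z) = Add(-3, Pow(Add(Z, Z), -1)) = Add(-3, Pow(Mul(2, Z), -1)) = Add(-3, Mul(Rational(1, 2), Pow(Z, -1))))
Mul(Add(46537, -23397), Pow(Add(Function('t')(16), -17883), -1)) = Mul(Add(46537, -23397), Pow(Add(Add(-3, Mul(Rational(1, 2), Pow(16, -1))), -17883), -1)) = Mul(23140, Pow(Add(Add(-3, Mul(Rational(1, 2), Rational(1, 16))), -17883), -1)) = Mul(23140, Pow(Add(Add(-3, Rational(1, 32)), -17883), -1)) = Mul(23140, Pow(Add(Rational(-95, 32), -17883), -1)) = Mul(23140, Pow(Rational(-572351, 32), -1)) = Mul(23140, Rational(-32, 572351)) = Rational(-56960, 44027)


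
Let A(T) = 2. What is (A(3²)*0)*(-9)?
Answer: 0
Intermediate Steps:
(A(3²)*0)*(-9) = (2*0)*(-9) = 0*(-9) = 0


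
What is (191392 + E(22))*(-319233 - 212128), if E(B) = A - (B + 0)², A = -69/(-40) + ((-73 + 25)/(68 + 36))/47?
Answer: -2479241921980479/24440 ≈ -1.0144e+11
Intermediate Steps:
A = 41919/24440 (A = -69*(-1/40) - 48/104*(1/47) = 69/40 - 48*1/104*(1/47) = 69/40 - 6/13*1/47 = 69/40 - 6/611 = 41919/24440 ≈ 1.7152)
E(B) = 41919/24440 - B² (E(B) = 41919/24440 - (B + 0)² = 41919/24440 - B²)
(191392 + E(22))*(-319233 - 212128) = (191392 + (41919/24440 - 1*22²))*(-319233 - 212128) = (191392 + (41919/24440 - 1*484))*(-531361) = (191392 + (41919/24440 - 484))*(-531361) = (191392 - 11787041/24440)*(-531361) = (4665833439/24440)*(-531361) = -2479241921980479/24440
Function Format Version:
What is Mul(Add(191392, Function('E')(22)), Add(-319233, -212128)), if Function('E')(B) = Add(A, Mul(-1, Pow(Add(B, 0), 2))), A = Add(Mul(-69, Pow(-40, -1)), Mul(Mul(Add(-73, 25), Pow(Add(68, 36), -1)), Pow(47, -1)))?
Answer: Rational(-2479241921980479, 24440) ≈ -1.0144e+11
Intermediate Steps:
A = Rational(41919, 24440) (A = Add(Mul(-69, Rational(-1, 40)), Mul(Mul(-48, Pow(104, -1)), Rational(1, 47))) = Add(Rational(69, 40), Mul(Mul(-48, Rational(1, 104)), Rational(1, 47))) = Add(Rational(69, 40), Mul(Rational(-6, 13), Rational(1, 47))) = Add(Rational(69, 40), Rational(-6, 611)) = Rational(41919, 24440) ≈ 1.7152)
Function('E')(B) = Add(Rational(41919, 24440), Mul(-1, Pow(B, 2))) (Function('E')(B) = Add(Rational(41919, 24440), Mul(-1, Pow(Add(B, 0), 2))) = Add(Rational(41919, 24440), Mul(-1, Pow(B, 2))))
Mul(Add(191392, Function('E')(22)), Add(-319233, -212128)) = Mul(Add(191392, Add(Rational(41919, 24440), Mul(-1, Pow(22, 2)))), Add(-319233, -212128)) = Mul(Add(191392, Add(Rational(41919, 24440), Mul(-1, 484))), -531361) = Mul(Add(191392, Add(Rational(41919, 24440), -484)), -531361) = Mul(Add(191392, Rational(-11787041, 24440)), -531361) = Mul(Rational(4665833439, 24440), -531361) = Rational(-2479241921980479, 24440)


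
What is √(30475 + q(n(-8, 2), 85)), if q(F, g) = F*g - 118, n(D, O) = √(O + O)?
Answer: 7*√623 ≈ 174.72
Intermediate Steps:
n(D, O) = √2*√O (n(D, O) = √(2*O) = √2*√O)
q(F, g) = -118 + F*g
√(30475 + q(n(-8, 2), 85)) = √(30475 + (-118 + (√2*√2)*85)) = √(30475 + (-118 + 2*85)) = √(30475 + (-118 + 170)) = √(30475 + 52) = √30527 = 7*√623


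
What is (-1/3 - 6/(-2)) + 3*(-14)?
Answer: -118/3 ≈ -39.333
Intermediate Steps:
(-1/3 - 6/(-2)) + 3*(-14) = (-1*⅓ - 6*(-½)) - 42 = (-⅓ + 3) - 42 = 8/3 - 42 = -118/3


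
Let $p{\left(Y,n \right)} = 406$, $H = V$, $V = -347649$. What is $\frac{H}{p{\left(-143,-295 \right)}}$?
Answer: $- \frac{347649}{406} \approx -856.28$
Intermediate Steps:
$H = -347649$
$\frac{H}{p{\left(-143,-295 \right)}} = - \frac{347649}{406}$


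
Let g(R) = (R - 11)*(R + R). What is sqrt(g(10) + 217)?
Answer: sqrt(197) ≈ 14.036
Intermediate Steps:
g(R) = 2*R*(-11 + R) (g(R) = (-11 + R)*(2*R) = 2*R*(-11 + R))
sqrt(g(10) + 217) = sqrt(2*10*(-11 + 10) + 217) = sqrt(2*10*(-1) + 217) = sqrt(-20 + 217) = sqrt(197)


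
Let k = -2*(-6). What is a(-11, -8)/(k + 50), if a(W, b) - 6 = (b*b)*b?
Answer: -253/31 ≈ -8.1613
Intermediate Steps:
a(W, b) = 6 + b³ (a(W, b) = 6 + (b*b)*b = 6 + b²*b = 6 + b³)
k = 12 (k = -1*(-12) = 12)
a(-11, -8)/(k + 50) = (6 + (-8)³)/(12 + 50) = (6 - 512)/62 = -506*1/62 = -253/31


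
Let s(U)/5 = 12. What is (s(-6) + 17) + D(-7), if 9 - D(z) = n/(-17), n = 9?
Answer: 1471/17 ≈ 86.529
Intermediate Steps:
s(U) = 60 (s(U) = 5*12 = 60)
D(z) = 162/17 (D(z) = 9 - 9/(-17) = 9 - 9*(-1)/17 = 9 - 1*(-9/17) = 9 + 9/17 = 162/17)
(s(-6) + 17) + D(-7) = (60 + 17) + 162/17 = 77 + 162/17 = 1471/17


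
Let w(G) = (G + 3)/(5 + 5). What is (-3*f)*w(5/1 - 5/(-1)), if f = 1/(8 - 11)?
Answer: 13/10 ≈ 1.3000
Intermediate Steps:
w(G) = 3/10 + G/10 (w(G) = (3 + G)/10 = (3 + G)*(⅒) = 3/10 + G/10)
f = -⅓ (f = 1/(-3) = -⅓ ≈ -0.33333)
(-3*f)*w(5/1 - 5/(-1)) = (-3*(-⅓))*(3/10 + (5/1 - 5/(-1))/10) = 1*(3/10 + (5*1 - 5*(-1))/10) = 1*(3/10 + (5 + 5)/10) = 1*(3/10 + (⅒)*10) = 1*(3/10 + 1) = 1*(13/10) = 13/10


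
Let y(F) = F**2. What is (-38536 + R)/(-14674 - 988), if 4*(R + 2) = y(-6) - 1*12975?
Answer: 167091/62648 ≈ 2.6671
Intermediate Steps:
R = -12947/4 (R = -2 + ((-6)**2 - 1*12975)/4 = -2 + (36 - 12975)/4 = -2 + (1/4)*(-12939) = -2 - 12939/4 = -12947/4 ≈ -3236.8)
(-38536 + R)/(-14674 - 988) = (-38536 - 12947/4)/(-14674 - 988) = -167091/4/(-15662) = -167091/4*(-1/15662) = 167091/62648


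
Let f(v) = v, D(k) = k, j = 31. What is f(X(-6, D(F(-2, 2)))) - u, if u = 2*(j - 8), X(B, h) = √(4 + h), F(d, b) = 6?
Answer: -46 + √10 ≈ -42.838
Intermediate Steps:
u = 46 (u = 2*(31 - 8) = 2*23 = 46)
f(X(-6, D(F(-2, 2)))) - u = √(4 + 6) - 1*46 = √10 - 46 = -46 + √10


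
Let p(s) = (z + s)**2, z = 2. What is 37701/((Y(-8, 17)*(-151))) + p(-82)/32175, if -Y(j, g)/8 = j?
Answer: -46047203/12437568 ≈ -3.7023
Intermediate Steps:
Y(j, g) = -8*j
p(s) = (2 + s)**2
37701/((Y(-8, 17)*(-151))) + p(-82)/32175 = 37701/((-8*(-8)*(-151))) + (2 - 82)**2/32175 = 37701/((64*(-151))) + (-80)**2*(1/32175) = 37701/(-9664) + 6400*(1/32175) = 37701*(-1/9664) + 256/1287 = -37701/9664 + 256/1287 = -46047203/12437568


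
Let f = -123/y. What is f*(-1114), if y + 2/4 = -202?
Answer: -91348/135 ≈ -676.65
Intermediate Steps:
y = -405/2 (y = -1/2 - 202 = -405/2 ≈ -202.50)
f = 82/135 (f = -123/(-405/2) = -123*(-2/405) = 82/135 ≈ 0.60741)
f*(-1114) = (82/135)*(-1114) = -91348/135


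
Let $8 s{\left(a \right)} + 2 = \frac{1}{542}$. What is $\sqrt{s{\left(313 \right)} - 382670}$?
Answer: $\frac{i \sqrt{449658973013}}{1084} \approx 618.6 i$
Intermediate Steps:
$s{\left(a \right)} = - \frac{1083}{4336}$ ($s{\left(a \right)} = - \frac{1}{4} + \frac{1}{8 \cdot 542} = - \frac{1}{4} + \frac{1}{8} \cdot \frac{1}{542} = - \frac{1}{4} + \frac{1}{4336} = - \frac{1083}{4336}$)
$\sqrt{s{\left(313 \right)} - 382670} = \sqrt{- \frac{1083}{4336} - 382670} = \sqrt{- \frac{1659258203}{4336}} = \frac{i \sqrt{449658973013}}{1084}$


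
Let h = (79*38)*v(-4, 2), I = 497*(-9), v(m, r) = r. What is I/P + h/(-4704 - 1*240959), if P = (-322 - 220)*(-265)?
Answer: -1961205119/35284576690 ≈ -0.055583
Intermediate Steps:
I = -4473
h = 6004 (h = (79*38)*2 = 3002*2 = 6004)
P = 143630 (P = -542*(-265) = 143630)
I/P + h/(-4704 - 1*240959) = -4473/143630 + 6004/(-4704 - 1*240959) = -4473*1/143630 + 6004/(-4704 - 240959) = -4473/143630 + 6004/(-245663) = -4473/143630 + 6004*(-1/245663) = -4473/143630 - 6004/245663 = -1961205119/35284576690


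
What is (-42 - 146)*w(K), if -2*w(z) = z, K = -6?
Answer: -564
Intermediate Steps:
w(z) = -z/2
(-42 - 146)*w(K) = (-42 - 146)*(-½*(-6)) = -188*3 = -564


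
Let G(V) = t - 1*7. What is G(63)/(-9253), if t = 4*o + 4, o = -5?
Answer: 23/9253 ≈ 0.0024857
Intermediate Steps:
t = -16 (t = 4*(-5) + 4 = -20 + 4 = -16)
G(V) = -23 (G(V) = -16 - 1*7 = -16 - 7 = -23)
G(63)/(-9253) = -23/(-9253) = -23*(-1/9253) = 23/9253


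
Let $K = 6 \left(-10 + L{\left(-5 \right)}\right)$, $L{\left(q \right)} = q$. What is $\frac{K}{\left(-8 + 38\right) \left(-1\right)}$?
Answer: $3$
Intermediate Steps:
$K = -90$ ($K = 6 \left(-10 - 5\right) = 6 \left(-15\right) = -90$)
$\frac{K}{\left(-8 + 38\right) \left(-1\right)} = - \frac{90}{\left(-8 + 38\right) \left(-1\right)} = - \frac{90}{30 \left(-1\right)} = - \frac{90}{-30} = \left(-90\right) \left(- \frac{1}{30}\right) = 3$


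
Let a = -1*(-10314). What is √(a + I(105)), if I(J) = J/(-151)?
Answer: √235153659/151 ≈ 101.55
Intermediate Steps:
I(J) = -J/151 (I(J) = J*(-1/151) = -J/151)
a = 10314
√(a + I(105)) = √(10314 - 1/151*105) = √(10314 - 105/151) = √(1557309/151) = √235153659/151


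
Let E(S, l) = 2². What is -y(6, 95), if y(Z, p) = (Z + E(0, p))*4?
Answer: -40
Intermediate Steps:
E(S, l) = 4
y(Z, p) = 16 + 4*Z (y(Z, p) = (Z + 4)*4 = (4 + Z)*4 = 16 + 4*Z)
-y(6, 95) = -(16 + 4*6) = -(16 + 24) = -1*40 = -40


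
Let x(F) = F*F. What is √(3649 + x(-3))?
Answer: √3658 ≈ 60.481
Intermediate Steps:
x(F) = F²
√(3649 + x(-3)) = √(3649 + (-3)²) = √(3649 + 9) = √3658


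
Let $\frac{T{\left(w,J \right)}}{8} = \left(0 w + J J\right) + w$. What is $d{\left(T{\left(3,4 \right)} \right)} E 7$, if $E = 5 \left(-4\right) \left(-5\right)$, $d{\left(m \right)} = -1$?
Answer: $-700$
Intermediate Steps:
$T{\left(w,J \right)} = 8 w + 8 J^{2}$ ($T{\left(w,J \right)} = 8 \left(\left(0 w + J J\right) + w\right) = 8 \left(\left(0 + J^{2}\right) + w\right) = 8 \left(J^{2} + w\right) = 8 \left(w + J^{2}\right) = 8 w + 8 J^{2}$)
$E = 100$ ($E = \left(-20\right) \left(-5\right) = 100$)
$d{\left(T{\left(3,4 \right)} \right)} E 7 = \left(-1\right) 100 \cdot 7 = \left(-100\right) 7 = -700$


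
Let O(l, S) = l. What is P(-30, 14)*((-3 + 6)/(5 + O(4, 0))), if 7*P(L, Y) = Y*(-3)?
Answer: -2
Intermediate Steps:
P(L, Y) = -3*Y/7 (P(L, Y) = (Y*(-3))/7 = (-3*Y)/7 = -3*Y/7)
P(-30, 14)*((-3 + 6)/(5 + O(4, 0))) = (-3/7*14)*((-3 + 6)/(5 + 4)) = -18/9 = -6*1/3 = -2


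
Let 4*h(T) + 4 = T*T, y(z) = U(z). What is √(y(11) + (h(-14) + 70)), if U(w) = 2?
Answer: 2*√30 ≈ 10.954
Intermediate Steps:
y(z) = 2
h(T) = -1 + T²/4 (h(T) = -1 + (T*T)/4 = -1 + T²/4)
√(y(11) + (h(-14) + 70)) = √(2 + ((-1 + (¼)*(-14)²) + 70)) = √(2 + ((-1 + (¼)*196) + 70)) = √(2 + ((-1 + 49) + 70)) = √(2 + (48 + 70)) = √(2 + 118) = √120 = 2*√30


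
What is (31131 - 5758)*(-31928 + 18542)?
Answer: -339642978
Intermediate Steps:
(31131 - 5758)*(-31928 + 18542) = 25373*(-13386) = -339642978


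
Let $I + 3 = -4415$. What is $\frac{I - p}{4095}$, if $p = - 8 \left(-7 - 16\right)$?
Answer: $- \frac{118}{105} \approx -1.1238$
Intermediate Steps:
$I = -4418$ ($I = -3 - 4415 = -4418$)
$p = 184$ ($p = \left(-8\right) \left(-23\right) = 184$)
$\frac{I - p}{4095} = \frac{-4418 - 184}{4095} = \left(-4418 - 184\right) \frac{1}{4095} = \left(-4602\right) \frac{1}{4095} = - \frac{118}{105}$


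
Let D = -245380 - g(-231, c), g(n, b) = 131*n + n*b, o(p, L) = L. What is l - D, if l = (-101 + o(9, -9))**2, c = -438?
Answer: 328397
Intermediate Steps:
g(n, b) = 131*n + b*n
l = 12100 (l = (-101 - 9)**2 = (-110)**2 = 12100)
D = -316297 (D = -245380 - (-231)*(131 - 438) = -245380 - (-231)*(-307) = -245380 - 1*70917 = -245380 - 70917 = -316297)
l - D = 12100 - 1*(-316297) = 12100 + 316297 = 328397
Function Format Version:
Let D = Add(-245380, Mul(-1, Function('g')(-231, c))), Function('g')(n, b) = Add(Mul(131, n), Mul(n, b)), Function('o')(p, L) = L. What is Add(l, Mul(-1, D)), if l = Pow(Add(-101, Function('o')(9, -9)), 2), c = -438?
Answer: 328397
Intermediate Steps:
Function('g')(n, b) = Add(Mul(131, n), Mul(b, n))
l = 12100 (l = Pow(Add(-101, -9), 2) = Pow(-110, 2) = 12100)
D = -316297 (D = Add(-245380, Mul(-1, Mul(-231, Add(131, -438)))) = Add(-245380, Mul(-1, Mul(-231, -307))) = Add(-245380, Mul(-1, 70917)) = Add(-245380, -70917) = -316297)
Add(l, Mul(-1, D)) = Add(12100, Mul(-1, -316297)) = Add(12100, 316297) = 328397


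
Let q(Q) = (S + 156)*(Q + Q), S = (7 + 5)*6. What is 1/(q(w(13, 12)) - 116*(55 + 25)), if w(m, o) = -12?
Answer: -1/14752 ≈ -6.7787e-5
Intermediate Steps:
S = 72 (S = 12*6 = 72)
q(Q) = 456*Q (q(Q) = (72 + 156)*(Q + Q) = 228*(2*Q) = 456*Q)
1/(q(w(13, 12)) - 116*(55 + 25)) = 1/(456*(-12) - 116*(55 + 25)) = 1/(-5472 - 116*80) = 1/(-5472 - 9280) = 1/(-14752) = -1/14752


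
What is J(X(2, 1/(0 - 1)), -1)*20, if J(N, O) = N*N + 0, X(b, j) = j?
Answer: 20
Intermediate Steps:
J(N, O) = N² (J(N, O) = N² + 0 = N²)
J(X(2, 1/(0 - 1)), -1)*20 = (1/(0 - 1))²*20 = (1/(-1))²*20 = (-1)²*20 = 1*20 = 20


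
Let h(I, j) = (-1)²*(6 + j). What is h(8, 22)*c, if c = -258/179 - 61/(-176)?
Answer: -241423/7876 ≈ -30.653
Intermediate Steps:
h(I, j) = 6 + j (h(I, j) = 1*(6 + j) = 6 + j)
c = -34489/31504 (c = -258*1/179 - 61*(-1/176) = -258/179 + 61/176 = -34489/31504 ≈ -1.0947)
h(8, 22)*c = (6 + 22)*(-34489/31504) = 28*(-34489/31504) = -241423/7876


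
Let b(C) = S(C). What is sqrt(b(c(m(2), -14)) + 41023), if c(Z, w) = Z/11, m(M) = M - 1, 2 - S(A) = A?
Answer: sqrt(4964014)/11 ≈ 202.55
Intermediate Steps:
S(A) = 2 - A
m(M) = -1 + M
c(Z, w) = Z/11 (c(Z, w) = Z*(1/11) = Z/11)
b(C) = 2 - C
sqrt(b(c(m(2), -14)) + 41023) = sqrt((2 - (-1 + 2)/11) + 41023) = sqrt((2 - 1/11) + 41023) = sqrt(21/11 + 41023) = sqrt(451274/11) = sqrt(4964014)/11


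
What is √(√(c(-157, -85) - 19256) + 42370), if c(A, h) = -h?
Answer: √(42370 + I*√19171) ≈ 205.84 + 0.3363*I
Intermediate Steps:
√(√(c(-157, -85) - 19256) + 42370) = √(√(-1*(-85) - 19256) + 42370) = √(√(85 - 19256) + 42370) = √(√(-19171) + 42370) = √(I*√19171 + 42370) = √(42370 + I*√19171)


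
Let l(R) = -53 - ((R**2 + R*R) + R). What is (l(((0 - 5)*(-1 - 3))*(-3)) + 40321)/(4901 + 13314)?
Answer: 33128/18215 ≈ 1.8187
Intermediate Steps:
l(R) = -53 - R - 2*R**2 (l(R) = -53 - ((R**2 + R**2) + R) = -53 - (2*R**2 + R) = -53 - (R + 2*R**2) = -53 + (-R - 2*R**2) = -53 - R - 2*R**2)
(l(((0 - 5)*(-1 - 3))*(-3)) + 40321)/(4901 + 13314) = ((-53 - (0 - 5)*(-1 - 3)*(-3) - 2*9*(0 - 5)**2*(-1 - 3)**2) + 40321)/(4901 + 13314) = ((-53 - (-5*(-4))*(-3) - 2*(-5*(-4)*(-3))**2) + 40321)/18215 = ((-53 - 20*(-3) - 2*(20*(-3))**2) + 40321)*(1/18215) = ((-53 - 1*(-60) - 2*(-60)**2) + 40321)*(1/18215) = ((-53 + 60 - 2*3600) + 40321)*(1/18215) = ((-53 + 60 - 7200) + 40321)*(1/18215) = (-7193 + 40321)*(1/18215) = 33128*(1/18215) = 33128/18215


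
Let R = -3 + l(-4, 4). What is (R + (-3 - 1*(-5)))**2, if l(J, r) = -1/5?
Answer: 36/25 ≈ 1.4400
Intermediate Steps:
l(J, r) = -1/5 (l(J, r) = -1*1/5 = -1/5)
R = -16/5 (R = -3 - 1/5 = -16/5 ≈ -3.2000)
(R + (-3 - 1*(-5)))**2 = (-16/5 + (-3 - 1*(-5)))**2 = (-16/5 + (-3 + 5))**2 = (-16/5 + 2)**2 = (-6/5)**2 = 36/25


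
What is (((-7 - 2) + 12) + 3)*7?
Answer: 42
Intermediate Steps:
(((-7 - 2) + 12) + 3)*7 = ((-9 + 12) + 3)*7 = (3 + 3)*7 = 6*7 = 42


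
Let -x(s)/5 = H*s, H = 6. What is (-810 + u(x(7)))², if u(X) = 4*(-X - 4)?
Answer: 196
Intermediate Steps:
x(s) = -30*s
u(X) = -16 - 4*X (u(X) = 4*(-4 - X) = -16 - 4*X)
(-810 + u(x(7)))² = (-810 + (-16 - (-120)*7))² = (-810 + (-16 - 4*(-210)))² = (-810 + (-16 + 840))² = (-810 + 824)² = 14² = 196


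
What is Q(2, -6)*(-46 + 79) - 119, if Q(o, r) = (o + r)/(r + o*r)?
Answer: -335/3 ≈ -111.67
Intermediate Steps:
Q(o, r) = (o + r)/(r + o*r)
Q(2, -6)*(-46 + 79) - 119 = ((2 - 6)/((-6)*(1 + 2)))*(-46 + 79) - 119 = -⅙*(-4)/3*33 - 119 = -⅙*⅓*(-4)*33 - 119 = (2/9)*33 - 119 = 22/3 - 119 = -335/3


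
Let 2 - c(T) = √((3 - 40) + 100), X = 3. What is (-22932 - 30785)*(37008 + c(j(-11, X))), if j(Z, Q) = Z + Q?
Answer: -1988066170 + 161151*√7 ≈ -1.9876e+9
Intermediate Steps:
j(Z, Q) = Q + Z
c(T) = 2 - 3*√7 (c(T) = 2 - √((3 - 40) + 100) = 2 - √(-37 + 100) = 2 - √63 = 2 - 3*√7)
(-22932 - 30785)*(37008 + c(j(-11, X))) = (-22932 - 30785)*(37008 + (2 - 3*√7)) = -53717*(37010 - 3*√7) = -1988066170 + 161151*√7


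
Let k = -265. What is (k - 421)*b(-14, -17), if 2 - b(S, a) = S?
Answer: -10976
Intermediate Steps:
b(S, a) = 2 - S
(k - 421)*b(-14, -17) = (-265 - 421)*(2 - 1*(-14)) = -686*(2 + 14) = -686*16 = -10976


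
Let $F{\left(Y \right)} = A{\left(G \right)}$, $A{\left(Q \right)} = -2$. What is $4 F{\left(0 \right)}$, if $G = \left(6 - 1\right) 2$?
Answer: $-8$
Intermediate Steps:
$G = 10$ ($G = 5 \cdot 2 = 10$)
$F{\left(Y \right)} = -2$
$4 F{\left(0 \right)} = 4 \left(-2\right) = -8$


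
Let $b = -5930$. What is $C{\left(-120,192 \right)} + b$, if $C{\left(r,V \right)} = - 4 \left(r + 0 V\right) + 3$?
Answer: $-5447$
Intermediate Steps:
$C{\left(r,V \right)} = 3 - 4 r$ ($C{\left(r,V \right)} = - 4 \left(r + 0\right) + 3 = - 4 r + 3 = 3 - 4 r$)
$C{\left(-120,192 \right)} + b = \left(3 - -480\right) - 5930 = \left(3 + 480\right) - 5930 = 483 - 5930 = -5447$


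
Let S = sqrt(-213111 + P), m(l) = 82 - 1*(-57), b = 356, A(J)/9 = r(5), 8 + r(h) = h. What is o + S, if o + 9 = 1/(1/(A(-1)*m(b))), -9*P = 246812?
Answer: -3762 + 11*I*sqrt(17891)/3 ≈ -3762.0 + 490.44*I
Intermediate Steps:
P = -246812/9 (P = -1/9*246812 = -246812/9 ≈ -27424.)
r(h) = -8 + h
A(J) = -27 (A(J) = 9*(-8 + 5) = 9*(-3) = -27)
m(l) = 139 (m(l) = 82 + 57 = 139)
o = -3762 (o = -9 + 1/(1/(-27*139)) = -9 + 1/(1/(-3753)) = -9 + 1/(-1/3753) = -9 - 3753 = -3762)
S = 11*I*sqrt(17891)/3 (S = sqrt(-213111 - 246812/9) = sqrt(-2164811/9) = 11*I*sqrt(17891)/3 ≈ 490.44*I)
o + S = -3762 + 11*I*sqrt(17891)/3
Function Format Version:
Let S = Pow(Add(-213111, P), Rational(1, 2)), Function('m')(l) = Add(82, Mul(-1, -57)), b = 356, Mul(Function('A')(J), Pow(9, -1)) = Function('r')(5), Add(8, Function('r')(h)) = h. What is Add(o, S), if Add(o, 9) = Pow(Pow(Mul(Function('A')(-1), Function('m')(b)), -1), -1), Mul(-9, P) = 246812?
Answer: Add(-3762, Mul(Rational(11, 3), I, Pow(17891, Rational(1, 2)))) ≈ Add(-3762.0, Mul(490.44, I))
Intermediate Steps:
P = Rational(-246812, 9) (P = Mul(Rational(-1, 9), 246812) = Rational(-246812, 9) ≈ -27424.)
Function('r')(h) = Add(-8, h)
Function('A')(J) = -27 (Function('A')(J) = Mul(9, Add(-8, 5)) = Mul(9, -3) = -27)
Function('m')(l) = 139 (Function('m')(l) = Add(82, 57) = 139)
o = -3762 (o = Add(-9, Pow(Pow(Mul(-27, 139), -1), -1)) = Add(-9, Pow(Pow(-3753, -1), -1)) = Add(-9, Pow(Rational(-1, 3753), -1)) = Add(-9, -3753) = -3762)
S = Mul(Rational(11, 3), I, Pow(17891, Rational(1, 2))) (S = Pow(Add(-213111, Rational(-246812, 9)), Rational(1, 2)) = Pow(Rational(-2164811, 9), Rational(1, 2)) = Mul(Rational(11, 3), I, Pow(17891, Rational(1, 2))) ≈ Mul(490.44, I))
Add(o, S) = Add(-3762, Mul(Rational(11, 3), I, Pow(17891, Rational(1, 2))))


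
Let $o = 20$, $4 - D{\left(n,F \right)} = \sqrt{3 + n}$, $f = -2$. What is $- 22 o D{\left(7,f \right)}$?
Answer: $-1760 + 440 \sqrt{10} \approx -368.6$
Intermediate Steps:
$D{\left(n,F \right)} = 4 - \sqrt{3 + n}$
$- 22 o D{\left(7,f \right)} = \left(-22\right) 20 \left(4 - \sqrt{3 + 7}\right) = - 440 \left(4 - \sqrt{10}\right) = -1760 + 440 \sqrt{10}$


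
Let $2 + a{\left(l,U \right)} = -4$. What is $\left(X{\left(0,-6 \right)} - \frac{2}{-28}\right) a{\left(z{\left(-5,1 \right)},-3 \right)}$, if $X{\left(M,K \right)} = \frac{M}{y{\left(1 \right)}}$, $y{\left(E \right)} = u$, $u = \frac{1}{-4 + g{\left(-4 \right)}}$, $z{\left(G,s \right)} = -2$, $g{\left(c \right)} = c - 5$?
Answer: $- \frac{3}{7} \approx -0.42857$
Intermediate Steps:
$g{\left(c \right)} = -5 + c$ ($g{\left(c \right)} = c - 5 = -5 + c$)
$u = - \frac{1}{13}$ ($u = \frac{1}{-4 - 9} = \frac{1}{-13} = - \frac{1}{13} \approx -0.076923$)
$a{\left(l,U \right)} = -6$ ($a{\left(l,U \right)} = -2 - 4 = -6$)
$y{\left(E \right)} = - \frac{1}{13}$
$X{\left(M,K \right)} = - 13 M$ ($X{\left(M,K \right)} = \frac{M}{- \frac{1}{13}} = M \left(-13\right) = - 13 M$)
$\left(X{\left(0,-6 \right)} - \frac{2}{-28}\right) a{\left(z{\left(-5,1 \right)},-3 \right)} = \left(\left(-13\right) 0 - \frac{2}{-28}\right) \left(-6\right) = \left(0 - - \frac{1}{14}\right) \left(-6\right) = \left(0 + \frac{1}{14}\right) \left(-6\right) = \frac{1}{14} \left(-6\right) = - \frac{3}{7}$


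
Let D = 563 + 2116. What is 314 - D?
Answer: -2365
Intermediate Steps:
D = 2679
314 - D = 314 - 1*2679 = 314 - 2679 = -2365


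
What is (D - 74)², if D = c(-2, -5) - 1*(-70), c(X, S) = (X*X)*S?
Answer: 576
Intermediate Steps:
c(X, S) = S*X² (c(X, S) = X²*S = S*X²)
D = 50 (D = -5*(-2)² - 1*(-70) = -5*4 + 70 = -20 + 70 = 50)
(D - 74)² = (50 - 74)² = (-24)² = 576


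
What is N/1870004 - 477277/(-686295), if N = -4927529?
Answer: -2489228615947/1283374395180 ≈ -1.9396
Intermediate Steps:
N/1870004 - 477277/(-686295) = -4927529/1870004 - 477277/(-686295) = -4927529*1/1870004 - 477277*(-1/686295) = -4927529/1870004 + 477277/686295 = -2489228615947/1283374395180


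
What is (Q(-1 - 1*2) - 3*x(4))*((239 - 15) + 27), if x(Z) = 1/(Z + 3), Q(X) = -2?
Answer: -4267/7 ≈ -609.57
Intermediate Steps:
x(Z) = 1/(3 + Z)
(Q(-1 - 1*2) - 3*x(4))*((239 - 15) + 27) = (-2 - 3/(3 + 4))*((239 - 15) + 27) = (-2 - 3/7)*(224 + 27) = (-2 - 3*⅐)*251 = (-2 - 3/7)*251 = -17/7*251 = -4267/7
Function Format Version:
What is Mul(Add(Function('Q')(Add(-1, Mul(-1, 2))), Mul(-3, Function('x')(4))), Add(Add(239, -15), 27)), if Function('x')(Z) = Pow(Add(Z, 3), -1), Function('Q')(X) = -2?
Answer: Rational(-4267, 7) ≈ -609.57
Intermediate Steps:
Function('x')(Z) = Pow(Add(3, Z), -1)
Mul(Add(Function('Q')(Add(-1, Mul(-1, 2))), Mul(-3, Function('x')(4))), Add(Add(239, -15), 27)) = Mul(Add(-2, Mul(-3, Pow(Add(3, 4), -1))), Add(Add(239, -15), 27)) = Mul(Add(-2, Mul(-3, Pow(7, -1))), Add(224, 27)) = Mul(Add(-2, Mul(-3, Rational(1, 7))), 251) = Mul(Add(-2, Rational(-3, 7)), 251) = Mul(Rational(-17, 7), 251) = Rational(-4267, 7)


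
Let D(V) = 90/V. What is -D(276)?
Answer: -15/46 ≈ -0.32609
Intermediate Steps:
-D(276) = -90/276 = -1*15/46 = -15/46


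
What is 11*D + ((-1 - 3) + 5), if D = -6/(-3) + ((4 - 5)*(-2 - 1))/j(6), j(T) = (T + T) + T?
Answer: 149/6 ≈ 24.833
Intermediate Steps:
j(T) = 3*T (j(T) = 2*T + T = 3*T)
D = 13/6 (D = -6/(-3) + ((4 - 5)*(-2 - 1))/((3*6)) = -6*(-⅓) - 1*(-3)/18 = 2 + 3*(1/18) = 2 + ⅙ = 13/6 ≈ 2.1667)
11*D + ((-1 - 3) + 5) = 11*(13/6) + ((-1 - 3) + 5) = 143/6 + (-4 + 5) = 143/6 + 1 = 149/6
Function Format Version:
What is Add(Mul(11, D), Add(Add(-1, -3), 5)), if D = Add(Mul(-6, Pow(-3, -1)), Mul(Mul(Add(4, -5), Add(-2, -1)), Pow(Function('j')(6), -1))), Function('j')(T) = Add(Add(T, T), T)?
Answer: Rational(149, 6) ≈ 24.833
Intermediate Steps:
Function('j')(T) = Mul(3, T) (Function('j')(T) = Add(Mul(2, T), T) = Mul(3, T))
D = Rational(13, 6) (D = Add(Mul(-6, Pow(-3, -1)), Mul(Mul(Add(4, -5), Add(-2, -1)), Pow(Mul(3, 6), -1))) = Add(Mul(-6, Rational(-1, 3)), Mul(Mul(-1, -3), Pow(18, -1))) = Add(2, Mul(3, Rational(1, 18))) = Add(2, Rational(1, 6)) = Rational(13, 6) ≈ 2.1667)
Add(Mul(11, D), Add(Add(-1, -3), 5)) = Add(Mul(11, Rational(13, 6)), Add(Add(-1, -3), 5)) = Add(Rational(143, 6), Add(-4, 5)) = Add(Rational(143, 6), 1) = Rational(149, 6)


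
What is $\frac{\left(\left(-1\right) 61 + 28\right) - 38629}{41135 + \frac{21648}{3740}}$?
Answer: $- \frac{3286270}{3496967} \approx -0.93975$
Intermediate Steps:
$\frac{\left(\left(-1\right) 61 + 28\right) - 38629}{41135 + \frac{21648}{3740}} = \frac{\left(-61 + 28\right) - 38629}{41135 + 21648 \cdot \frac{1}{3740}} = \frac{-33 - 38629}{41135 + \frac{492}{85}} = - \frac{38662}{\frac{3496967}{85}} = \left(-38662\right) \frac{85}{3496967} = - \frac{3286270}{3496967}$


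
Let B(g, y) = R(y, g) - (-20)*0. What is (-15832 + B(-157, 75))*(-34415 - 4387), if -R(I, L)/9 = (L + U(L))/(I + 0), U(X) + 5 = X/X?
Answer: 15339090234/25 ≈ 6.1356e+8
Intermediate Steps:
U(X) = -4 (U(X) = -5 + X/X = -5 + 1 = -4)
R(I, L) = -9*(-4 + L)/I (R(I, L) = -9*(L - 4)/(I + 0) = -9*(-4 + L)/I)
B(g, y) = 9*(4 - g)/y (B(g, y) = 9*(4 - g)/y - (-20)*0 = 9*(4 - g)/y - 5*0 = 9*(4 - g)/y + 0 = 9*(4 - g)/y)
(-15832 + B(-157, 75))*(-34415 - 4387) = (-15832 + 9*(4 - 1*(-157))/75)*(-34415 - 4387) = (-15832 + 9*(1/75)*(4 + 157))*(-38802) = (-15832 + 9*(1/75)*161)*(-38802) = (-15832 + 483/25)*(-38802) = -395317/25*(-38802) = 15339090234/25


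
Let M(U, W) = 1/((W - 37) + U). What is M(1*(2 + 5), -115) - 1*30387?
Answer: -4406116/145 ≈ -30387.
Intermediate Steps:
M(U, W) = 1/(-37 + U + W) (M(U, W) = 1/((-37 + W) + U) = 1/(-37 + U + W))
M(1*(2 + 5), -115) - 1*30387 = 1/(-37 + 1*(2 + 5) - 115) - 1*30387 = 1/(-37 + 1*7 - 115) - 30387 = 1/(-37 + 7 - 115) - 30387 = 1/(-145) - 30387 = -1/145 - 30387 = -4406116/145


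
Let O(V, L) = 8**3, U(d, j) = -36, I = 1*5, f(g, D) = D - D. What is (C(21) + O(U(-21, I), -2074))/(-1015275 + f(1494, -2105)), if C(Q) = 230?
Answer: -742/1015275 ≈ -0.00073084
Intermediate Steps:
f(g, D) = 0
I = 5
O(V, L) = 512
(C(21) + O(U(-21, I), -2074))/(-1015275 + f(1494, -2105)) = (230 + 512)/(-1015275 + 0) = 742/(-1015275) = 742*(-1/1015275) = -742/1015275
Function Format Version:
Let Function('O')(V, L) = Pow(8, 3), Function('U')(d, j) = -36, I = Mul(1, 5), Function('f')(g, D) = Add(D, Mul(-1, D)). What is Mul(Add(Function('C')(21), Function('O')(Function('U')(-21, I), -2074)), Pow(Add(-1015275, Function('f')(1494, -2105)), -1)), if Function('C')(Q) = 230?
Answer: Rational(-742, 1015275) ≈ -0.00073084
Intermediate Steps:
Function('f')(g, D) = 0
I = 5
Function('O')(V, L) = 512
Mul(Add(Function('C')(21), Function('O')(Function('U')(-21, I), -2074)), Pow(Add(-1015275, Function('f')(1494, -2105)), -1)) = Mul(Add(230, 512), Pow(Add(-1015275, 0), -1)) = Mul(742, Pow(-1015275, -1)) = Mul(742, Rational(-1, 1015275)) = Rational(-742, 1015275)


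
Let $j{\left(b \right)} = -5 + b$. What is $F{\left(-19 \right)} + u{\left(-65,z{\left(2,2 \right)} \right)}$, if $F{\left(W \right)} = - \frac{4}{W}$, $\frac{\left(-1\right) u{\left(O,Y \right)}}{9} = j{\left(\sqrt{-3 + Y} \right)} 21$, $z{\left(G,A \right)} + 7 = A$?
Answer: $\frac{17959}{19} - 378 i \sqrt{2} \approx 945.21 - 534.57 i$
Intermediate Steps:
$z{\left(G,A \right)} = -7 + A$
$u{\left(O,Y \right)} = 945 - 189 \sqrt{-3 + Y}$ ($u{\left(O,Y \right)} = - 9 \left(-5 + \sqrt{-3 + Y}\right) 21 = - 9 \left(-105 + 21 \sqrt{-3 + Y}\right) = 945 - 189 \sqrt{-3 + Y}$)
$F{\left(-19 \right)} + u{\left(-65,z{\left(2,2 \right)} \right)} = - \frac{4}{-19} + \left(945 - 189 \sqrt{-3 + \left(-7 + 2\right)}\right) = \left(-4\right) \left(- \frac{1}{19}\right) + \left(945 - 189 \sqrt{-3 - 5}\right) = \frac{4}{19} + \left(945 - 189 \sqrt{-8}\right) = \frac{4}{19} + \left(945 - 189 \cdot 2 i \sqrt{2}\right) = \frac{4}{19} + \left(945 - 378 i \sqrt{2}\right) = \frac{17959}{19} - 378 i \sqrt{2}$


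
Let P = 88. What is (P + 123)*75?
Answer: 15825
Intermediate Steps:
(P + 123)*75 = (88 + 123)*75 = 211*75 = 15825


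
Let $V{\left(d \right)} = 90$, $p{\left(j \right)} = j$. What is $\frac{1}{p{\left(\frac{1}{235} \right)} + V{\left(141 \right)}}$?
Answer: $\frac{235}{21151} \approx 0.011111$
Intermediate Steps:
$\frac{1}{p{\left(\frac{1}{235} \right)} + V{\left(141 \right)}} = \frac{1}{\frac{1}{235} + 90} = \frac{1}{\frac{21151}{235}} = \frac{235}{21151}$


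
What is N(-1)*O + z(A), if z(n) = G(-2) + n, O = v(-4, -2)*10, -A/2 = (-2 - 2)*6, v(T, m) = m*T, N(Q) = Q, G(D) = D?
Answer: -34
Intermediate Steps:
v(T, m) = T*m
A = 48 (A = -2*(-2 - 2)*6 = -(-8)*6 = -2*(-24) = 48)
O = 80 (O = -4*(-2)*10 = 8*10 = 80)
z(n) = -2 + n
N(-1)*O + z(A) = -1*80 + (-2 + 48) = -80 + 46 = -34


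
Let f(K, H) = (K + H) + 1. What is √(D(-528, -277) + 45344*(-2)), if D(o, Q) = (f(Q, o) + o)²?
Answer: 4*√105221 ≈ 1297.5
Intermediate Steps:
f(K, H) = 1 + H + K (f(K, H) = (H + K) + 1 = 1 + H + K)
D(o, Q) = (1 + Q + 2*o)² (D(o, Q) = ((1 + o + Q) + o)² = ((1 + Q + o) + o)² = (1 + Q + 2*o)²)
√(D(-528, -277) + 45344*(-2)) = √((1 - 277 + 2*(-528))² + 45344*(-2)) = √((1 - 277 - 1056)² - 90688) = √((-1332)² - 90688) = √(1774224 - 90688) = √1683536 = 4*√105221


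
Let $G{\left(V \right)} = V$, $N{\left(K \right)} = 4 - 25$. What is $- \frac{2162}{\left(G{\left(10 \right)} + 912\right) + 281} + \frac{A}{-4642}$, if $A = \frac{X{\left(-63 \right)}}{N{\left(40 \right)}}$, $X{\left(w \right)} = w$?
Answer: $- \frac{10039613}{5584326} \approx -1.7978$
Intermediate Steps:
$N{\left(K \right)} = -21$ ($N{\left(K \right)} = 4 - 25 = -21$)
$A = 3$ ($A = - \frac{63}{-21} = \left(-63\right) \left(- \frac{1}{21}\right) = 3$)
$- \frac{2162}{\left(G{\left(10 \right)} + 912\right) + 281} + \frac{A}{-4642} = - \frac{2162}{\left(10 + 912\right) + 281} + \frac{3}{-4642} = - \frac{2162}{922 + 281} + 3 \left(- \frac{1}{4642}\right) = - \frac{2162}{1203} - \frac{3}{4642} = - \frac{10039613}{5584326}$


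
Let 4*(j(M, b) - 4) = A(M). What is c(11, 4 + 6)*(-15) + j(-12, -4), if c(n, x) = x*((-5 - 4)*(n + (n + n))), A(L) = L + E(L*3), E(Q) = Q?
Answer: 44542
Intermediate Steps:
A(L) = 4*L (A(L) = L + L*3 = L + 3*L = 4*L)
j(M, b) = 4 + M (j(M, b) = 4 + (4*M)/4 = 4 + M)
c(n, x) = -27*n*x (c(n, x) = x*(-9*(n + 2*n)) = x*(-27*n) = -27*n*x)
c(11, 4 + 6)*(-15) + j(-12, -4) = -27*11*(4 + 6)*(-15) + (4 - 12) = -27*11*10*(-15) - 8 = -2970*(-15) - 8 = 44550 - 8 = 44542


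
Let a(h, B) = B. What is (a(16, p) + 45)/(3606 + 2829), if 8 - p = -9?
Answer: 62/6435 ≈ 0.0096348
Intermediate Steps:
p = 17 (p = 8 - 1*(-9) = 8 + 9 = 17)
(a(16, p) + 45)/(3606 + 2829) = (17 + 45)/(3606 + 2829) = 62/6435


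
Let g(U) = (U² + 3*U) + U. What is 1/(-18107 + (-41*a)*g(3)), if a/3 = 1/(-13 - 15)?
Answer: -4/72059 ≈ -5.5510e-5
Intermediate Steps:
a = -3/28 (a = 3/(-13 - 15) = 3/(-28) = 3*(-1/28) = -3/28 ≈ -0.10714)
g(U) = U² + 4*U
1/(-18107 + (-41*a)*g(3)) = 1/(-18107 + (-41*(-3/28))*(3*(4 + 3))) = 1/(-18107 + 123*(3*7)/28) = 1/(-18107 + (123/28)*21) = 1/(-18107 + 369/4) = 1/(-72059/4) = -4/72059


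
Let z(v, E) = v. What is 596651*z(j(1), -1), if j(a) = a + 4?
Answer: 2983255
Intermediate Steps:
j(a) = 4 + a
596651*z(j(1), -1) = 596651*(4 + 1) = 596651*5 = 2983255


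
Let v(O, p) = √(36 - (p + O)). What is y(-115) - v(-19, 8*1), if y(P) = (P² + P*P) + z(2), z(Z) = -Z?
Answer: 26448 - √47 ≈ 26441.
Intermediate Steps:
y(P) = -2 + 2*P² (y(P) = (P² + P*P) - 1*2 = (P² + P²) - 2 = 2*P² - 2 = -2 + 2*P²)
v(O, p) = √(36 - O - p) (v(O, p) = √(36 - (O + p)) = √(36 + (-O - p)) = √(36 - O - p))
y(-115) - v(-19, 8*1) = (-2 + 2*(-115)²) - √(36 - 1*(-19) - 8) = (-2 + 2*13225) - √(36 + 19 - 1*8) = (-2 + 26450) - √(36 + 19 - 8) = 26448 - √47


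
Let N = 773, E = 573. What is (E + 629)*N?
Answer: 929146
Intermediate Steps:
(E + 629)*N = (573 + 629)*773 = 1202*773 = 929146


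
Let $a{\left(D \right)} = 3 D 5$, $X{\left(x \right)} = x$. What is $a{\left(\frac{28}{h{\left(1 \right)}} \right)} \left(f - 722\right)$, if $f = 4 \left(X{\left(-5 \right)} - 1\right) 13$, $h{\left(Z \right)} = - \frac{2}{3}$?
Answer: $651420$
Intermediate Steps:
$h{\left(Z \right)} = - \frac{2}{3}$ ($h{\left(Z \right)} = \left(-2\right) \frac{1}{3} = - \frac{2}{3}$)
$f = -312$ ($f = 4 \left(-5 - 1\right) 13 = 4 \left(-6\right) 13 = \left(-24\right) 13 = -312$)
$a{\left(D \right)} = 15 D$
$a{\left(\frac{28}{h{\left(1 \right)}} \right)} \left(f - 722\right) = 15 \frac{28}{- \frac{2}{3}} \left(-312 - 722\right) = 15 \cdot 28 \left(- \frac{3}{2}\right) \left(-1034\right) = 15 \left(-42\right) \left(-1034\right) = \left(-630\right) \left(-1034\right) = 651420$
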